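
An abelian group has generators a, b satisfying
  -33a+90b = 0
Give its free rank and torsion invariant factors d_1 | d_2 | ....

rank_ℚ(R)=1; free=2−1=1
SNF(R) diag = [3] → torsion [3]

Answer: M ≅ ℤ^1 ⊕ ℤ/3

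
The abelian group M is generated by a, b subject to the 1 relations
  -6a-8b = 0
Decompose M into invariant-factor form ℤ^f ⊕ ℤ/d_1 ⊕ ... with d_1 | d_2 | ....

Answer: M ≅ ℤ^1 ⊕ ℤ/2

Derivation:
rank_ℚ(R)=1; free=2−1=1
SNF(R) diag = [2] → torsion [2]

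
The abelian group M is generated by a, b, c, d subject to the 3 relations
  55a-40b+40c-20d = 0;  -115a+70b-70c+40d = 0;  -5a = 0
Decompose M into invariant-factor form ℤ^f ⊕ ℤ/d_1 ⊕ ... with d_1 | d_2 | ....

rank_ℚ(R)=3; free=4−3=1
SNF(R) diag = [5, 10, 20] → torsion [5, 10, 20]

Answer: M ≅ ℤ^1 ⊕ ℤ/5 ⊕ ℤ/10 ⊕ ℤ/20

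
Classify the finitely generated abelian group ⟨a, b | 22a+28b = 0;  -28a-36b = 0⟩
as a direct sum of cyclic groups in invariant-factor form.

rank_ℚ(R)=2; free=2−2=0
SNF(R) diag = [2, 4] → torsion [2, 4]

Answer: M ≅ ℤ/2 ⊕ ℤ/4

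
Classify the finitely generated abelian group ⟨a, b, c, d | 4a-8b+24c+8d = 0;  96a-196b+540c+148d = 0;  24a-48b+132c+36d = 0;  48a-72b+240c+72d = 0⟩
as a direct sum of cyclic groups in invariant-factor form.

rank_ℚ(R)=4; free=4−4=0
SNF(R) diag = [4, 4, 12, 24] → torsion [4, 4, 12, 24]

Answer: M ≅ ℤ/4 ⊕ ℤ/4 ⊕ ℤ/12 ⊕ ℤ/24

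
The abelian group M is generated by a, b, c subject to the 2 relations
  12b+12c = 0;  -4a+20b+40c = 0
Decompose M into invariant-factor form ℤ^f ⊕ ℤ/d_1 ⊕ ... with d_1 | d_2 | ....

rank_ℚ(R)=2; free=3−2=1
SNF(R) diag = [4, 12] → torsion [4, 12]

Answer: M ≅ ℤ^1 ⊕ ℤ/4 ⊕ ℤ/12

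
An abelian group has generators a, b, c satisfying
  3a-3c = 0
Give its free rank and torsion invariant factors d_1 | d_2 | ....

Answer: M ≅ ℤ^2 ⊕ ℤ/3

Derivation:
rank_ℚ(R)=1; free=3−1=2
SNF(R) diag = [3] → torsion [3]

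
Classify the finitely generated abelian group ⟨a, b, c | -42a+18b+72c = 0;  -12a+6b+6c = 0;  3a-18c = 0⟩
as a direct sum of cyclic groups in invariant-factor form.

Answer: M ≅ ℤ/3 ⊕ ℤ/6 ⊕ ℤ/18

Derivation:
rank_ℚ(R)=3; free=3−3=0
SNF(R) diag = [3, 6, 18] → torsion [3, 6, 18]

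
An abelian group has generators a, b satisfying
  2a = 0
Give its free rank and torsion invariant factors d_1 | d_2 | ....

rank_ℚ(R)=1; free=2−1=1
SNF(R) diag = [2] → torsion [2]

Answer: M ≅ ℤ^1 ⊕ ℤ/2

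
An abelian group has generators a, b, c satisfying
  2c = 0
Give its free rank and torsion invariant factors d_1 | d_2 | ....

rank_ℚ(R)=1; free=3−1=2
SNF(R) diag = [2] → torsion [2]

Answer: M ≅ ℤ^2 ⊕ ℤ/2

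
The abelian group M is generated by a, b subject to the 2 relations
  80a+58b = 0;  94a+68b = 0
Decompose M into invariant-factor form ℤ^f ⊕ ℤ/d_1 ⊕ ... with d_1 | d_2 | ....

rank_ℚ(R)=2; free=2−2=0
SNF(R) diag = [2, 6] → torsion [2, 6]

Answer: M ≅ ℤ/2 ⊕ ℤ/6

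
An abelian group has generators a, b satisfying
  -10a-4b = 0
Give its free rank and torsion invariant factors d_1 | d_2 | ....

Answer: M ≅ ℤ^1 ⊕ ℤ/2

Derivation:
rank_ℚ(R)=1; free=2−1=1
SNF(R) diag = [2] → torsion [2]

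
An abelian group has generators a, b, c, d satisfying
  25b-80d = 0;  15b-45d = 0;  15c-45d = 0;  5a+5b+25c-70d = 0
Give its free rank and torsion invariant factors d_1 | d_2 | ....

Answer: M ≅ ℤ/5 ⊕ ℤ/5 ⊕ ℤ/15 ⊕ ℤ/15

Derivation:
rank_ℚ(R)=4; free=4−4=0
SNF(R) diag = [5, 5, 15, 15] → torsion [5, 5, 15, 15]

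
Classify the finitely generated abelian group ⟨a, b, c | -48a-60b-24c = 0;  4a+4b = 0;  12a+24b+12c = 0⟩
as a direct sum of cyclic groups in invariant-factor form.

rank_ℚ(R)=3; free=3−3=0
SNF(R) diag = [4, 12, 12] → torsion [4, 12, 12]

Answer: M ≅ ℤ/4 ⊕ ℤ/12 ⊕ ℤ/12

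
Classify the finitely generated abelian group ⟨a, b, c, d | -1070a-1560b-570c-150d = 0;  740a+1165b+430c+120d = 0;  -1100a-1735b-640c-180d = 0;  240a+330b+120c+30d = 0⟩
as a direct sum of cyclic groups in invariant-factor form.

Answer: M ≅ ℤ/5 ⊕ ℤ/10 ⊕ ℤ/30 ⊕ ℤ/30

Derivation:
rank_ℚ(R)=4; free=4−4=0
SNF(R) diag = [5, 10, 30, 30] → torsion [5, 10, 30, 30]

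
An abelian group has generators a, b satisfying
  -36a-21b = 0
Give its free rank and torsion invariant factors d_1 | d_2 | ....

Answer: M ≅ ℤ^1 ⊕ ℤ/3

Derivation:
rank_ℚ(R)=1; free=2−1=1
SNF(R) diag = [3] → torsion [3]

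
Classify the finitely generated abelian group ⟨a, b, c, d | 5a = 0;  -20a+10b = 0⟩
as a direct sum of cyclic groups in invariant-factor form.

Answer: M ≅ ℤ^2 ⊕ ℤ/5 ⊕ ℤ/10

Derivation:
rank_ℚ(R)=2; free=4−2=2
SNF(R) diag = [5, 10] → torsion [5, 10]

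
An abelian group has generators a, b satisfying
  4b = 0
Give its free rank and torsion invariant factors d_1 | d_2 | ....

Answer: M ≅ ℤ^1 ⊕ ℤ/4

Derivation:
rank_ℚ(R)=1; free=2−1=1
SNF(R) diag = [4] → torsion [4]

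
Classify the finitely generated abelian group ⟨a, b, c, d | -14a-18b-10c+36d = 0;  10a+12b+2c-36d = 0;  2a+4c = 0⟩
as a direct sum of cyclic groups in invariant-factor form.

Answer: M ≅ ℤ^1 ⊕ ℤ/2 ⊕ ℤ/6 ⊕ ℤ/18

Derivation:
rank_ℚ(R)=3; free=4−3=1
SNF(R) diag = [2, 6, 18] → torsion [2, 6, 18]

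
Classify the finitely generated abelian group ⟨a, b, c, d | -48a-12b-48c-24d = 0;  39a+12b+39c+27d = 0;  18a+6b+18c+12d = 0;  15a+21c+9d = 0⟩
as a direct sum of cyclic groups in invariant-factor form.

Answer: M ≅ ℤ/3 ⊕ ℤ/6 ⊕ ℤ/6 ⊕ ℤ/12

Derivation:
rank_ℚ(R)=4; free=4−4=0
SNF(R) diag = [3, 6, 6, 12] → torsion [3, 6, 6, 12]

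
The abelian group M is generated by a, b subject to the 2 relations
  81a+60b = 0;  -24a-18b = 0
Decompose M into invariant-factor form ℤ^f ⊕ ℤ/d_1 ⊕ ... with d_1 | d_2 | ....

Answer: M ≅ ℤ/3 ⊕ ℤ/6

Derivation:
rank_ℚ(R)=2; free=2−2=0
SNF(R) diag = [3, 6] → torsion [3, 6]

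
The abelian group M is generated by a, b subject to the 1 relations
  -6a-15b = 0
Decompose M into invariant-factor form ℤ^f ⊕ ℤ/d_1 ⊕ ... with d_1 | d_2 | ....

rank_ℚ(R)=1; free=2−1=1
SNF(R) diag = [3] → torsion [3]

Answer: M ≅ ℤ^1 ⊕ ℤ/3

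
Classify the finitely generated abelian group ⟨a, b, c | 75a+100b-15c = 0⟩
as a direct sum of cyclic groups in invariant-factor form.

Answer: M ≅ ℤ^2 ⊕ ℤ/5

Derivation:
rank_ℚ(R)=1; free=3−1=2
SNF(R) diag = [5] → torsion [5]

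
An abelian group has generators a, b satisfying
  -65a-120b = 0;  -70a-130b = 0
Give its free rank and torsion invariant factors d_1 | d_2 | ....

rank_ℚ(R)=2; free=2−2=0
SNF(R) diag = [5, 10] → torsion [5, 10]

Answer: M ≅ ℤ/5 ⊕ ℤ/10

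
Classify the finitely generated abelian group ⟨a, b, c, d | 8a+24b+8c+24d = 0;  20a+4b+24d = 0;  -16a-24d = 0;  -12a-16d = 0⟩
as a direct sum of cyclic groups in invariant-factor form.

Answer: M ≅ ℤ/4 ⊕ ℤ/4 ⊕ ℤ/8 ⊕ ℤ/8

Derivation:
rank_ℚ(R)=4; free=4−4=0
SNF(R) diag = [4, 4, 8, 8] → torsion [4, 4, 8, 8]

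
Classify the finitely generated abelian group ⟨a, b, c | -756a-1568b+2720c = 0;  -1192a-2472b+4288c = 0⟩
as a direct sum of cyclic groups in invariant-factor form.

Answer: M ≅ ℤ^1 ⊕ ℤ/4 ⊕ ℤ/8

Derivation:
rank_ℚ(R)=2; free=3−2=1
SNF(R) diag = [4, 8] → torsion [4, 8]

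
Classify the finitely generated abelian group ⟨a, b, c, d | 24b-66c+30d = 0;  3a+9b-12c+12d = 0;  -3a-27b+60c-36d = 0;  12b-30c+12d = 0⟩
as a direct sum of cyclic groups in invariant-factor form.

rank_ℚ(R)=4; free=4−4=0
SNF(R) diag = [3, 6, 6, 6] → torsion [3, 6, 6, 6]

Answer: M ≅ ℤ/3 ⊕ ℤ/6 ⊕ ℤ/6 ⊕ ℤ/6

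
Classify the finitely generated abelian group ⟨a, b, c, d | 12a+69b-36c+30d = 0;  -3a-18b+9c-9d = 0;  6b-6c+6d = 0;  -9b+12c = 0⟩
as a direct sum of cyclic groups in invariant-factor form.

Answer: M ≅ ℤ/3 ⊕ ℤ/3 ⊕ ℤ/6 ⊕ ℤ/6

Derivation:
rank_ℚ(R)=4; free=4−4=0
SNF(R) diag = [3, 3, 6, 6] → torsion [3, 3, 6, 6]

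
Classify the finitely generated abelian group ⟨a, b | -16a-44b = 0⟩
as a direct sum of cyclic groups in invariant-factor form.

Answer: M ≅ ℤ^1 ⊕ ℤ/4

Derivation:
rank_ℚ(R)=1; free=2−1=1
SNF(R) diag = [4] → torsion [4]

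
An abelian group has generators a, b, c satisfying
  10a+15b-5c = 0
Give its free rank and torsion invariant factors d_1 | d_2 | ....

Answer: M ≅ ℤ^2 ⊕ ℤ/5

Derivation:
rank_ℚ(R)=1; free=3−1=2
SNF(R) diag = [5] → torsion [5]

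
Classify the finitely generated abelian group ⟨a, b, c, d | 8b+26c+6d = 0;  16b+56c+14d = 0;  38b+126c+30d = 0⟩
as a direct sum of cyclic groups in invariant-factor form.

Answer: M ≅ ℤ^1 ⊕ ℤ/2 ⊕ ℤ/2 ⊕ ℤ/2

Derivation:
rank_ℚ(R)=3; free=4−3=1
SNF(R) diag = [2, 2, 2] → torsion [2, 2, 2]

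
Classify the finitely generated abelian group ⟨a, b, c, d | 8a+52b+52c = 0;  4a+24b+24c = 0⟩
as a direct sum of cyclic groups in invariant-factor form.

Answer: M ≅ ℤ^2 ⊕ ℤ/4 ⊕ ℤ/4

Derivation:
rank_ℚ(R)=2; free=4−2=2
SNF(R) diag = [4, 4] → torsion [4, 4]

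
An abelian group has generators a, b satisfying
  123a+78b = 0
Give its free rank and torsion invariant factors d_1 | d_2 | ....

rank_ℚ(R)=1; free=2−1=1
SNF(R) diag = [3] → torsion [3]

Answer: M ≅ ℤ^1 ⊕ ℤ/3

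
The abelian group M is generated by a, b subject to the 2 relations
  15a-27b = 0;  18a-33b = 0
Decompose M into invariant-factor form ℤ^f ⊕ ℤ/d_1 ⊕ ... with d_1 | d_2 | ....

rank_ℚ(R)=2; free=2−2=0
SNF(R) diag = [3, 3] → torsion [3, 3]

Answer: M ≅ ℤ/3 ⊕ ℤ/3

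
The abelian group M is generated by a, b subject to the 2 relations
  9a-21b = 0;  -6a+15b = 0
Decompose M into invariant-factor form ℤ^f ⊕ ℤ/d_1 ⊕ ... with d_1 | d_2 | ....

rank_ℚ(R)=2; free=2−2=0
SNF(R) diag = [3, 3] → torsion [3, 3]

Answer: M ≅ ℤ/3 ⊕ ℤ/3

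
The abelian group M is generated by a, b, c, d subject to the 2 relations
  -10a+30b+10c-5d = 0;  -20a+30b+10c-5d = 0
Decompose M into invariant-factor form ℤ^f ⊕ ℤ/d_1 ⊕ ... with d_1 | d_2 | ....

Answer: M ≅ ℤ^2 ⊕ ℤ/5 ⊕ ℤ/10

Derivation:
rank_ℚ(R)=2; free=4−2=2
SNF(R) diag = [5, 10] → torsion [5, 10]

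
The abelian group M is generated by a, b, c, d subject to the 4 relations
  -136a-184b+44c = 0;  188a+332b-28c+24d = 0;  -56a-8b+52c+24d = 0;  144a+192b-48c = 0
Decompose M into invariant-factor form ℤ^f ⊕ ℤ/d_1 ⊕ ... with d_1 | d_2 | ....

Answer: M ≅ ℤ/4 ⊕ ℤ/12 ⊕ ℤ/24 ⊕ ℤ/48

Derivation:
rank_ℚ(R)=4; free=4−4=0
SNF(R) diag = [4, 12, 24, 48] → torsion [4, 12, 24, 48]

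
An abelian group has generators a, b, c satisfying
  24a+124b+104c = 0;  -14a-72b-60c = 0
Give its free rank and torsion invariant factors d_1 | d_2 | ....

Answer: M ≅ ℤ^1 ⊕ ℤ/2 ⊕ ℤ/4

Derivation:
rank_ℚ(R)=2; free=3−2=1
SNF(R) diag = [2, 4] → torsion [2, 4]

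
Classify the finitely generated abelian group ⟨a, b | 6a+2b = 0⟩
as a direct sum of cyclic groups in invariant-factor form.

rank_ℚ(R)=1; free=2−1=1
SNF(R) diag = [2] → torsion [2]

Answer: M ≅ ℤ^1 ⊕ ℤ/2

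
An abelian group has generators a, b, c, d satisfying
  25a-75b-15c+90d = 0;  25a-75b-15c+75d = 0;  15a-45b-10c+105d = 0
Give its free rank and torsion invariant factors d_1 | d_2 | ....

Answer: M ≅ ℤ^1 ⊕ ℤ/5 ⊕ ℤ/5 ⊕ ℤ/15

Derivation:
rank_ℚ(R)=3; free=4−3=1
SNF(R) diag = [5, 5, 15] → torsion [5, 5, 15]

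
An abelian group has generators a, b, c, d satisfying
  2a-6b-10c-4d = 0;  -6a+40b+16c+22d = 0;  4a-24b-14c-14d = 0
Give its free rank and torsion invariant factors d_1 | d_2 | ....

Answer: M ≅ ℤ^1 ⊕ ℤ/2 ⊕ ℤ/2 ⊕ ℤ/6

Derivation:
rank_ℚ(R)=3; free=4−3=1
SNF(R) diag = [2, 2, 6] → torsion [2, 2, 6]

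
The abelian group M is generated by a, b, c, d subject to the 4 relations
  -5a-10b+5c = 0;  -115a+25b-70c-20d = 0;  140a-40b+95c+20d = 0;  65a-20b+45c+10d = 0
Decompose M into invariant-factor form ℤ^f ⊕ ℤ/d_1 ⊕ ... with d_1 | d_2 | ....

Answer: M ≅ ℤ/5 ⊕ ℤ/5 ⊕ ℤ/5 ⊕ ℤ/10

Derivation:
rank_ℚ(R)=4; free=4−4=0
SNF(R) diag = [5, 5, 5, 10] → torsion [5, 5, 5, 10]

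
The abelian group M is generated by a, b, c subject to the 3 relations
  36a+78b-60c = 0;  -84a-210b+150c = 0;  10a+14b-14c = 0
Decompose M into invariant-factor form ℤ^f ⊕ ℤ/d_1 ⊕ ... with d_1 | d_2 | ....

rank_ℚ(R)=3; free=3−3=0
SNF(R) diag = [2, 6, 6] → torsion [2, 6, 6]

Answer: M ≅ ℤ/2 ⊕ ℤ/6 ⊕ ℤ/6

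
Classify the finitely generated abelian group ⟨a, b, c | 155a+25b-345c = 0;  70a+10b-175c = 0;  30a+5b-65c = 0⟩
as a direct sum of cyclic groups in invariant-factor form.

Answer: M ≅ ℤ/5 ⊕ ℤ/5 ⊕ ℤ/5

Derivation:
rank_ℚ(R)=3; free=3−3=0
SNF(R) diag = [5, 5, 5] → torsion [5, 5, 5]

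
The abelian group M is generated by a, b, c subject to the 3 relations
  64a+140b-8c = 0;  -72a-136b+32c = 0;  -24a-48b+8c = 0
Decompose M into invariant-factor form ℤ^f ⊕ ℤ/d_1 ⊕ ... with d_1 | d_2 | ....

rank_ℚ(R)=3; free=3−3=0
SNF(R) diag = [4, 8, 8] → torsion [4, 8, 8]

Answer: M ≅ ℤ/4 ⊕ ℤ/8 ⊕ ℤ/8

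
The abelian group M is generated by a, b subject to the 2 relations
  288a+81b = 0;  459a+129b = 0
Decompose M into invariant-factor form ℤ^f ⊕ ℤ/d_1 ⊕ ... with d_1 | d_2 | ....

rank_ℚ(R)=2; free=2−2=0
SNF(R) diag = [3, 9] → torsion [3, 9]

Answer: M ≅ ℤ/3 ⊕ ℤ/9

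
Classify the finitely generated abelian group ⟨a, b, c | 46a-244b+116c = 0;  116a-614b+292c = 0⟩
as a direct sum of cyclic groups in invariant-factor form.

rank_ℚ(R)=2; free=3−2=1
SNF(R) diag = [2, 6] → torsion [2, 6]

Answer: M ≅ ℤ^1 ⊕ ℤ/2 ⊕ ℤ/6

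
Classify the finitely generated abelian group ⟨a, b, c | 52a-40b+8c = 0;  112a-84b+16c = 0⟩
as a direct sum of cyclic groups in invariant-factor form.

Answer: M ≅ ℤ^1 ⊕ ℤ/4 ⊕ ℤ/4

Derivation:
rank_ℚ(R)=2; free=3−2=1
SNF(R) diag = [4, 4] → torsion [4, 4]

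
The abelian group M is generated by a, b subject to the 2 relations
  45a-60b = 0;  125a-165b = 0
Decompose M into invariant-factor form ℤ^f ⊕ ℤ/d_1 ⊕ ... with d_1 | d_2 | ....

Answer: M ≅ ℤ/5 ⊕ ℤ/15

Derivation:
rank_ℚ(R)=2; free=2−2=0
SNF(R) diag = [5, 15] → torsion [5, 15]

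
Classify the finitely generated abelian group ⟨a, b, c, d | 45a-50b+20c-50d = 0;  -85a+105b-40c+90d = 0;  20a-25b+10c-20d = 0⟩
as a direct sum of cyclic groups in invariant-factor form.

Answer: M ≅ ℤ^1 ⊕ ℤ/5 ⊕ ℤ/5 ⊕ ℤ/10

Derivation:
rank_ℚ(R)=3; free=4−3=1
SNF(R) diag = [5, 5, 10] → torsion [5, 5, 10]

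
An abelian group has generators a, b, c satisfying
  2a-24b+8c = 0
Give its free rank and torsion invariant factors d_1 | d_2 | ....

rank_ℚ(R)=1; free=3−1=2
SNF(R) diag = [2] → torsion [2]

Answer: M ≅ ℤ^2 ⊕ ℤ/2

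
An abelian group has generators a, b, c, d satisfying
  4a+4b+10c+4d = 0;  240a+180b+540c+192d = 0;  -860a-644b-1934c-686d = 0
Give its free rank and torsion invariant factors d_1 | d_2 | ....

rank_ℚ(R)=3; free=4−3=1
SNF(R) diag = [2, 6, 12] → torsion [2, 6, 12]

Answer: M ≅ ℤ^1 ⊕ ℤ/2 ⊕ ℤ/6 ⊕ ℤ/12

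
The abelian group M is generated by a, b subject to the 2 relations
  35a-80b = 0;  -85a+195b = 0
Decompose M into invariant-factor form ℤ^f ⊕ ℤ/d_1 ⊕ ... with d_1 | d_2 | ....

rank_ℚ(R)=2; free=2−2=0
SNF(R) diag = [5, 5] → torsion [5, 5]

Answer: M ≅ ℤ/5 ⊕ ℤ/5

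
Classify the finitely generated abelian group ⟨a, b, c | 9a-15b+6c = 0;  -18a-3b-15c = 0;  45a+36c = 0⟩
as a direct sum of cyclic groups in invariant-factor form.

rank_ℚ(R)=3; free=3−3=0
SNF(R) diag = [3, 9, 9] → torsion [3, 9, 9]

Answer: M ≅ ℤ/3 ⊕ ℤ/9 ⊕ ℤ/9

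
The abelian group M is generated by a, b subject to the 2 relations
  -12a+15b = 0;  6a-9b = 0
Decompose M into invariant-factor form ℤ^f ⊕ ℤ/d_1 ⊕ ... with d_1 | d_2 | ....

rank_ℚ(R)=2; free=2−2=0
SNF(R) diag = [3, 6] → torsion [3, 6]

Answer: M ≅ ℤ/3 ⊕ ℤ/6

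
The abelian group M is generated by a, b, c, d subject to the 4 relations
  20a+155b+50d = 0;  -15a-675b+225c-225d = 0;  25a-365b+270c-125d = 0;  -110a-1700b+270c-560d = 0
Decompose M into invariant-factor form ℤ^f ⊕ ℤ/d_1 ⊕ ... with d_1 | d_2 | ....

Answer: M ≅ ℤ/5 ⊕ ℤ/15 ⊕ ℤ/45 ⊕ ℤ/90

Derivation:
rank_ℚ(R)=4; free=4−4=0
SNF(R) diag = [5, 15, 45, 90] → torsion [5, 15, 45, 90]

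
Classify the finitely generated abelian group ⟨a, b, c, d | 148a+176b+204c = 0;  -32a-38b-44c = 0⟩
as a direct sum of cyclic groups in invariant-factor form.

Answer: M ≅ ℤ^2 ⊕ ℤ/2 ⊕ ℤ/4

Derivation:
rank_ℚ(R)=2; free=4−2=2
SNF(R) diag = [2, 4] → torsion [2, 4]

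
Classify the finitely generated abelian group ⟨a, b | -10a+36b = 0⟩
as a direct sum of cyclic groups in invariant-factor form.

rank_ℚ(R)=1; free=2−1=1
SNF(R) diag = [2] → torsion [2]

Answer: M ≅ ℤ^1 ⊕ ℤ/2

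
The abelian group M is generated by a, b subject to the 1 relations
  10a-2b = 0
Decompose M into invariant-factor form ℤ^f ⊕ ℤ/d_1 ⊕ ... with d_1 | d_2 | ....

Answer: M ≅ ℤ^1 ⊕ ℤ/2

Derivation:
rank_ℚ(R)=1; free=2−1=1
SNF(R) diag = [2] → torsion [2]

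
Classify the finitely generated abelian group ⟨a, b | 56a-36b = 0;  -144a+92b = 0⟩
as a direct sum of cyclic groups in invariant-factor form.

Answer: M ≅ ℤ/4 ⊕ ℤ/8

Derivation:
rank_ℚ(R)=2; free=2−2=0
SNF(R) diag = [4, 8] → torsion [4, 8]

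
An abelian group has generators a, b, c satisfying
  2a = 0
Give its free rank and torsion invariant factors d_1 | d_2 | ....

rank_ℚ(R)=1; free=3−1=2
SNF(R) diag = [2] → torsion [2]

Answer: M ≅ ℤ^2 ⊕ ℤ/2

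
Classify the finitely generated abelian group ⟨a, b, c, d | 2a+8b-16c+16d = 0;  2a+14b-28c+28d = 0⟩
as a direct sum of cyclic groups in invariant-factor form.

Answer: M ≅ ℤ^2 ⊕ ℤ/2 ⊕ ℤ/6

Derivation:
rank_ℚ(R)=2; free=4−2=2
SNF(R) diag = [2, 6] → torsion [2, 6]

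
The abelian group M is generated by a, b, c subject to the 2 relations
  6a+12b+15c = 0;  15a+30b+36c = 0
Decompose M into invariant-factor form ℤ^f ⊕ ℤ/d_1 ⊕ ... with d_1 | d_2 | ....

rank_ℚ(R)=2; free=3−2=1
SNF(R) diag = [3, 3] → torsion [3, 3]

Answer: M ≅ ℤ^1 ⊕ ℤ/3 ⊕ ℤ/3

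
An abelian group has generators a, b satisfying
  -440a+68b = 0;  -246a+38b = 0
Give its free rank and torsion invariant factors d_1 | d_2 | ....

rank_ℚ(R)=2; free=2−2=0
SNF(R) diag = [2, 4] → torsion [2, 4]

Answer: M ≅ ℤ/2 ⊕ ℤ/4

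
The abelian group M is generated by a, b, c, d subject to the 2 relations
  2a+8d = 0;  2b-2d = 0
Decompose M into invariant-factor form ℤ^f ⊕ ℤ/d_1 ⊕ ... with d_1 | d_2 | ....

Answer: M ≅ ℤ^2 ⊕ ℤ/2 ⊕ ℤ/2

Derivation:
rank_ℚ(R)=2; free=4−2=2
SNF(R) diag = [2, 2] → torsion [2, 2]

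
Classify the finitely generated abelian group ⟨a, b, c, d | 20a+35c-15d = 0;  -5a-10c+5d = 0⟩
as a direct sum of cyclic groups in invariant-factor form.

Answer: M ≅ ℤ^2 ⊕ ℤ/5 ⊕ ℤ/5

Derivation:
rank_ℚ(R)=2; free=4−2=2
SNF(R) diag = [5, 5] → torsion [5, 5]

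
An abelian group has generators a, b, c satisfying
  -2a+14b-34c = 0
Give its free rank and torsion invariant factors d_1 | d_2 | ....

rank_ℚ(R)=1; free=3−1=2
SNF(R) diag = [2] → torsion [2]

Answer: M ≅ ℤ^2 ⊕ ℤ/2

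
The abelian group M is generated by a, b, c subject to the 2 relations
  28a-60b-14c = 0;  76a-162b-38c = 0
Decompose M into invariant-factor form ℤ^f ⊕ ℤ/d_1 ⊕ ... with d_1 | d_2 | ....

rank_ℚ(R)=2; free=3−2=1
SNF(R) diag = [2, 6] → torsion [2, 6]

Answer: M ≅ ℤ^1 ⊕ ℤ/2 ⊕ ℤ/6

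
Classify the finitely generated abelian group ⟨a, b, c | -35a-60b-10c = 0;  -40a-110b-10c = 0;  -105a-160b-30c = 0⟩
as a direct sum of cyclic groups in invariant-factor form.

rank_ℚ(R)=3; free=3−3=0
SNF(R) diag = [5, 10, 20] → torsion [5, 10, 20]

Answer: M ≅ ℤ/5 ⊕ ℤ/10 ⊕ ℤ/20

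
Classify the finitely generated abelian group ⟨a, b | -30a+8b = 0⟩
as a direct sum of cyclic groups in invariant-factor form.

rank_ℚ(R)=1; free=2−1=1
SNF(R) diag = [2] → torsion [2]

Answer: M ≅ ℤ^1 ⊕ ℤ/2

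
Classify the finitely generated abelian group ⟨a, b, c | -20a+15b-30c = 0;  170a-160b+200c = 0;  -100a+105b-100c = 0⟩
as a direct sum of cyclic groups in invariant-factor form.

Answer: M ≅ ℤ/5 ⊕ ℤ/10 ⊕ ℤ/10

Derivation:
rank_ℚ(R)=3; free=3−3=0
SNF(R) diag = [5, 10, 10] → torsion [5, 10, 10]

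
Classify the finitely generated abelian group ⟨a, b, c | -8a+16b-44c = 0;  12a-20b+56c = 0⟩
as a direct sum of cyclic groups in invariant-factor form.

Answer: M ≅ ℤ^1 ⊕ ℤ/4 ⊕ ℤ/4

Derivation:
rank_ℚ(R)=2; free=3−2=1
SNF(R) diag = [4, 4] → torsion [4, 4]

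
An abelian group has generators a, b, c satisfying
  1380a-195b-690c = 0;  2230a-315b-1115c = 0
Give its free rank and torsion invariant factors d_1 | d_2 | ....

rank_ℚ(R)=2; free=3−2=1
SNF(R) diag = [5, 15] → torsion [5, 15]

Answer: M ≅ ℤ^1 ⊕ ℤ/5 ⊕ ℤ/15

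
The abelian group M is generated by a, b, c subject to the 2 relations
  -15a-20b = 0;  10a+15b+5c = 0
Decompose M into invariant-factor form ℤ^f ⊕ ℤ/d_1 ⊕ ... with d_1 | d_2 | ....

Answer: M ≅ ℤ^1 ⊕ ℤ/5 ⊕ ℤ/5

Derivation:
rank_ℚ(R)=2; free=3−2=1
SNF(R) diag = [5, 5] → torsion [5, 5]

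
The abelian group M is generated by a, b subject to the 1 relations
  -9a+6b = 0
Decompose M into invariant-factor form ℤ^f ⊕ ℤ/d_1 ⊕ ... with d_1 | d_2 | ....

Answer: M ≅ ℤ^1 ⊕ ℤ/3

Derivation:
rank_ℚ(R)=1; free=2−1=1
SNF(R) diag = [3] → torsion [3]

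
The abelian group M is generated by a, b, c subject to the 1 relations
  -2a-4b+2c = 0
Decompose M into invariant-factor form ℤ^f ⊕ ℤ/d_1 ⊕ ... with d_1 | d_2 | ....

Answer: M ≅ ℤ^2 ⊕ ℤ/2

Derivation:
rank_ℚ(R)=1; free=3−1=2
SNF(R) diag = [2] → torsion [2]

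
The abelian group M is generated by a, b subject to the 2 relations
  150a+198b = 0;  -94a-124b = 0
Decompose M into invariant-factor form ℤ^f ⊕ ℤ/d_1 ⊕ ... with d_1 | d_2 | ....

rank_ℚ(R)=2; free=2−2=0
SNF(R) diag = [2, 6] → torsion [2, 6]

Answer: M ≅ ℤ/2 ⊕ ℤ/6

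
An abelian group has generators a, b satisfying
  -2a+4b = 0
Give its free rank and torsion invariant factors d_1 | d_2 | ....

rank_ℚ(R)=1; free=2−1=1
SNF(R) diag = [2] → torsion [2]

Answer: M ≅ ℤ^1 ⊕ ℤ/2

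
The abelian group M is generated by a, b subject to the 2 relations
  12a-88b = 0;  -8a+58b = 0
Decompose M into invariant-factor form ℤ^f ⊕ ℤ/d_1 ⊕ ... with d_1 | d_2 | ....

rank_ℚ(R)=2; free=2−2=0
SNF(R) diag = [2, 4] → torsion [2, 4]

Answer: M ≅ ℤ/2 ⊕ ℤ/4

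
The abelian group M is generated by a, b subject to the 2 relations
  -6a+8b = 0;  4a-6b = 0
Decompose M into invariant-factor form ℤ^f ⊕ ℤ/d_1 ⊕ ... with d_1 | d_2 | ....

rank_ℚ(R)=2; free=2−2=0
SNF(R) diag = [2, 2] → torsion [2, 2]

Answer: M ≅ ℤ/2 ⊕ ℤ/2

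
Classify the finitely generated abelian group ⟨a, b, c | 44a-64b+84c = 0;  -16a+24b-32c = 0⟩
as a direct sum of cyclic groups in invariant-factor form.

Answer: M ≅ ℤ^1 ⊕ ℤ/4 ⊕ ℤ/8

Derivation:
rank_ℚ(R)=2; free=3−2=1
SNF(R) diag = [4, 8] → torsion [4, 8]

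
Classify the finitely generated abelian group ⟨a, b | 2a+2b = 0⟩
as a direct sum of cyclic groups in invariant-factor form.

rank_ℚ(R)=1; free=2−1=1
SNF(R) diag = [2] → torsion [2]

Answer: M ≅ ℤ^1 ⊕ ℤ/2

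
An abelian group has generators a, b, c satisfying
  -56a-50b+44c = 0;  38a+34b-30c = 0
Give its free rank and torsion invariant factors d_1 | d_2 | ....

Answer: M ≅ ℤ^1 ⊕ ℤ/2 ⊕ ℤ/2

Derivation:
rank_ℚ(R)=2; free=3−2=1
SNF(R) diag = [2, 2] → torsion [2, 2]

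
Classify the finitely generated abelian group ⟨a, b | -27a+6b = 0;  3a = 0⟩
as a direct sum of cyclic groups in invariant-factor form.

rank_ℚ(R)=2; free=2−2=0
SNF(R) diag = [3, 6] → torsion [3, 6]

Answer: M ≅ ℤ/3 ⊕ ℤ/6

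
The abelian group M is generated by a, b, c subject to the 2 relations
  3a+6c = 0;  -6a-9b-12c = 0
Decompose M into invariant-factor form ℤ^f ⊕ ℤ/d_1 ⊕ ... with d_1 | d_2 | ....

rank_ℚ(R)=2; free=3−2=1
SNF(R) diag = [3, 9] → torsion [3, 9]

Answer: M ≅ ℤ^1 ⊕ ℤ/3 ⊕ ℤ/9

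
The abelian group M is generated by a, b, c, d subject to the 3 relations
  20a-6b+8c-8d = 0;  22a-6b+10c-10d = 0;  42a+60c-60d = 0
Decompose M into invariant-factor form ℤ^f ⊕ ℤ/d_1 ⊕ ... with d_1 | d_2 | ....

Answer: M ≅ ℤ^1 ⊕ ℤ/2 ⊕ ℤ/6 ⊕ ℤ/18

Derivation:
rank_ℚ(R)=3; free=4−3=1
SNF(R) diag = [2, 6, 18] → torsion [2, 6, 18]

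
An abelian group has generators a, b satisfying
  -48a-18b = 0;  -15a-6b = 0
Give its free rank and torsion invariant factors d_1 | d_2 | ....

rank_ℚ(R)=2; free=2−2=0
SNF(R) diag = [3, 6] → torsion [3, 6]

Answer: M ≅ ℤ/3 ⊕ ℤ/6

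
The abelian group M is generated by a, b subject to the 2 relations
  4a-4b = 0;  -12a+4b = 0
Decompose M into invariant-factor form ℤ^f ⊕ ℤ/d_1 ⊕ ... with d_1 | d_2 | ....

Answer: M ≅ ℤ/4 ⊕ ℤ/8

Derivation:
rank_ℚ(R)=2; free=2−2=0
SNF(R) diag = [4, 8] → torsion [4, 8]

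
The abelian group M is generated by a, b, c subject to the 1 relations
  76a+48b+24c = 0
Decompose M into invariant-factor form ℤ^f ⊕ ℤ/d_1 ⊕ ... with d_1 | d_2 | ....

rank_ℚ(R)=1; free=3−1=2
SNF(R) diag = [4] → torsion [4]

Answer: M ≅ ℤ^2 ⊕ ℤ/4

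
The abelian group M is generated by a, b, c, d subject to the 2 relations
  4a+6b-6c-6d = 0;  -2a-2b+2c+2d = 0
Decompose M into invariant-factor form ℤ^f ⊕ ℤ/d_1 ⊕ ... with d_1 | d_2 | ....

rank_ℚ(R)=2; free=4−2=2
SNF(R) diag = [2, 2] → torsion [2, 2]

Answer: M ≅ ℤ^2 ⊕ ℤ/2 ⊕ ℤ/2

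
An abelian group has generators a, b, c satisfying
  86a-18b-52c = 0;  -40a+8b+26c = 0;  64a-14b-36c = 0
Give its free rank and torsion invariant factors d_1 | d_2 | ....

Answer: M ≅ ℤ/2 ⊕ ℤ/2 ⊕ ℤ/2

Derivation:
rank_ℚ(R)=3; free=3−3=0
SNF(R) diag = [2, 2, 2] → torsion [2, 2, 2]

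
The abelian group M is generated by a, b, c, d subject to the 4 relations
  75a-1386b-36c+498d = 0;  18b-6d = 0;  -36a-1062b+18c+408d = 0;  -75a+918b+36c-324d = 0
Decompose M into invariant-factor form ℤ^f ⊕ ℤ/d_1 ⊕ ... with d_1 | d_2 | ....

rank_ℚ(R)=4; free=4−4=0
SNF(R) diag = [3, 6, 18, 54] → torsion [3, 6, 18, 54]

Answer: M ≅ ℤ/3 ⊕ ℤ/6 ⊕ ℤ/18 ⊕ ℤ/54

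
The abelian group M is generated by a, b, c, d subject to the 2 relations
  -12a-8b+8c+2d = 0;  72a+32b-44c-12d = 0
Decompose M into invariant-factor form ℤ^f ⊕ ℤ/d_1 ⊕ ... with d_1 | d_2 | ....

Answer: M ≅ ℤ^2 ⊕ ℤ/2 ⊕ ℤ/4

Derivation:
rank_ℚ(R)=2; free=4−2=2
SNF(R) diag = [2, 4] → torsion [2, 4]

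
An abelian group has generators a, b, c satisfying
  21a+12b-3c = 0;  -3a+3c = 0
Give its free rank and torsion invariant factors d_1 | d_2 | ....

Answer: M ≅ ℤ^1 ⊕ ℤ/3 ⊕ ℤ/6

Derivation:
rank_ℚ(R)=2; free=3−2=1
SNF(R) diag = [3, 6] → torsion [3, 6]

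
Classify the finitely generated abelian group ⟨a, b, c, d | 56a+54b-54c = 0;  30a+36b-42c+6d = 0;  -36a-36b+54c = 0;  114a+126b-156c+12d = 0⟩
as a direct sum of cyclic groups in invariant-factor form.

rank_ℚ(R)=4; free=4−4=0
SNF(R) diag = [2, 6, 18, 18] → torsion [2, 6, 18, 18]

Answer: M ≅ ℤ/2 ⊕ ℤ/6 ⊕ ℤ/18 ⊕ ℤ/18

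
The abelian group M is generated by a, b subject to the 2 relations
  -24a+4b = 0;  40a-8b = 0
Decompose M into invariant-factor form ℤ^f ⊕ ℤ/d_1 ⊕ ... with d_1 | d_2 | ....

Answer: M ≅ ℤ/4 ⊕ ℤ/8

Derivation:
rank_ℚ(R)=2; free=2−2=0
SNF(R) diag = [4, 8] → torsion [4, 8]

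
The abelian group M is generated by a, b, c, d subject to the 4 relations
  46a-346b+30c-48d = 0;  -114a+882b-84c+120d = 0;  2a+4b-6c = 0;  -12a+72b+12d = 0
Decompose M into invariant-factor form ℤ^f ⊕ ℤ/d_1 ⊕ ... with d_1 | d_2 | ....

rank_ℚ(R)=4; free=4−4=0
SNF(R) diag = [2, 6, 6, 12] → torsion [2, 6, 6, 12]

Answer: M ≅ ℤ/2 ⊕ ℤ/6 ⊕ ℤ/6 ⊕ ℤ/12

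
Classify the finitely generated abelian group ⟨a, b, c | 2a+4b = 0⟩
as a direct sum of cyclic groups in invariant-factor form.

Answer: M ≅ ℤ^2 ⊕ ℤ/2

Derivation:
rank_ℚ(R)=1; free=3−1=2
SNF(R) diag = [2] → torsion [2]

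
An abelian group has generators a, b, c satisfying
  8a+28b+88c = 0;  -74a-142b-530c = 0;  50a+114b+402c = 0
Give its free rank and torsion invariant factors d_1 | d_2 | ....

rank_ℚ(R)=3; free=3−3=0
SNF(R) diag = [2, 4, 8] → torsion [2, 4, 8]

Answer: M ≅ ℤ/2 ⊕ ℤ/4 ⊕ ℤ/8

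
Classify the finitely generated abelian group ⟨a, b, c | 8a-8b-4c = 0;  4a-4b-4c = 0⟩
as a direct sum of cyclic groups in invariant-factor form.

rank_ℚ(R)=2; free=3−2=1
SNF(R) diag = [4, 4] → torsion [4, 4]

Answer: M ≅ ℤ^1 ⊕ ℤ/4 ⊕ ℤ/4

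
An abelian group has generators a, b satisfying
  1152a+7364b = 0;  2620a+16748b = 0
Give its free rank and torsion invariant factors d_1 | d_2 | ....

rank_ℚ(R)=2; free=2−2=0
SNF(R) diag = [4, 4] → torsion [4, 4]

Answer: M ≅ ℤ/4 ⊕ ℤ/4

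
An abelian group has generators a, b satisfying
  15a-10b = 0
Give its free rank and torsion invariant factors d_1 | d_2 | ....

Answer: M ≅ ℤ^1 ⊕ ℤ/5

Derivation:
rank_ℚ(R)=1; free=2−1=1
SNF(R) diag = [5] → torsion [5]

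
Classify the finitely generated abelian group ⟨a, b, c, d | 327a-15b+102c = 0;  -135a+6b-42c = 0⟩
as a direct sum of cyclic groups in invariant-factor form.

Answer: M ≅ ℤ^2 ⊕ ℤ/3 ⊕ ℤ/3

Derivation:
rank_ℚ(R)=2; free=4−2=2
SNF(R) diag = [3, 3] → torsion [3, 3]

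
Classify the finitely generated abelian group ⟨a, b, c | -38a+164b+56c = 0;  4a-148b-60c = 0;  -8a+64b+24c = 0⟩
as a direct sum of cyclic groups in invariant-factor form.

Answer: M ≅ ℤ/2 ⊕ ℤ/4 ⊕ ℤ/8

Derivation:
rank_ℚ(R)=3; free=3−3=0
SNF(R) diag = [2, 4, 8] → torsion [2, 4, 8]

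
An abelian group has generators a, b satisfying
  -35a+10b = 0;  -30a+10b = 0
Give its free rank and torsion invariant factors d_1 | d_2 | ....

Answer: M ≅ ℤ/5 ⊕ ℤ/10

Derivation:
rank_ℚ(R)=2; free=2−2=0
SNF(R) diag = [5, 10] → torsion [5, 10]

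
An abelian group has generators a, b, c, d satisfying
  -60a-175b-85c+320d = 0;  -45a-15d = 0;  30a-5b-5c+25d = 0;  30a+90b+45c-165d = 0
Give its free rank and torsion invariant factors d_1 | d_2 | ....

rank_ℚ(R)=4; free=4−4=0
SNF(R) diag = [5, 15, 15, 45] → torsion [5, 15, 15, 45]

Answer: M ≅ ℤ/5 ⊕ ℤ/15 ⊕ ℤ/15 ⊕ ℤ/45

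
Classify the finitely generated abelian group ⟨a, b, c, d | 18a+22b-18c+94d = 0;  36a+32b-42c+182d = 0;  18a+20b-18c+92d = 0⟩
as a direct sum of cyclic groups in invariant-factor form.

rank_ℚ(R)=3; free=4−3=1
SNF(R) diag = [2, 6, 18] → torsion [2, 6, 18]

Answer: M ≅ ℤ^1 ⊕ ℤ/2 ⊕ ℤ/6 ⊕ ℤ/18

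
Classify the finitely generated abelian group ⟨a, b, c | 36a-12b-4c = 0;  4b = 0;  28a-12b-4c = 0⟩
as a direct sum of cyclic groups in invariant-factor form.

Answer: M ≅ ℤ/4 ⊕ ℤ/4 ⊕ ℤ/8

Derivation:
rank_ℚ(R)=3; free=3−3=0
SNF(R) diag = [4, 4, 8] → torsion [4, 4, 8]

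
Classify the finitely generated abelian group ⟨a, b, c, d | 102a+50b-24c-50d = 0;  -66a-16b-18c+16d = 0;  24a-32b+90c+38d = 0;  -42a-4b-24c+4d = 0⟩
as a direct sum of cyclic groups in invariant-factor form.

rank_ℚ(R)=4; free=4−4=0
SNF(R) diag = [2, 6, 6, 18] → torsion [2, 6, 6, 18]

Answer: M ≅ ℤ/2 ⊕ ℤ/6 ⊕ ℤ/6 ⊕ ℤ/18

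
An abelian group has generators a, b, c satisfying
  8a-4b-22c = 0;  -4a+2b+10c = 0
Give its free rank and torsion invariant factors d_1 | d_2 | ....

Answer: M ≅ ℤ^1 ⊕ ℤ/2 ⊕ ℤ/2

Derivation:
rank_ℚ(R)=2; free=3−2=1
SNF(R) diag = [2, 2] → torsion [2, 2]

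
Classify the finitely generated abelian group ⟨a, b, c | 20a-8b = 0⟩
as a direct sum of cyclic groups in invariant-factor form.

Answer: M ≅ ℤ^2 ⊕ ℤ/4

Derivation:
rank_ℚ(R)=1; free=3−1=2
SNF(R) diag = [4] → torsion [4]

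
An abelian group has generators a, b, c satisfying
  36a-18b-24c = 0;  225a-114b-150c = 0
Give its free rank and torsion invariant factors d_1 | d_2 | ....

Answer: M ≅ ℤ^1 ⊕ ℤ/3 ⊕ ℤ/6

Derivation:
rank_ℚ(R)=2; free=3−2=1
SNF(R) diag = [3, 6] → torsion [3, 6]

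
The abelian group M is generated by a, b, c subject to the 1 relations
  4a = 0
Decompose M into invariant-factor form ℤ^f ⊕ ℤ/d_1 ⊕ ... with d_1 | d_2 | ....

rank_ℚ(R)=1; free=3−1=2
SNF(R) diag = [4] → torsion [4]

Answer: M ≅ ℤ^2 ⊕ ℤ/4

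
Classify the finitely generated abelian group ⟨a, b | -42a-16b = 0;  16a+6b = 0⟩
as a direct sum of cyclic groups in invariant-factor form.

Answer: M ≅ ℤ/2 ⊕ ℤ/2

Derivation:
rank_ℚ(R)=2; free=2−2=0
SNF(R) diag = [2, 2] → torsion [2, 2]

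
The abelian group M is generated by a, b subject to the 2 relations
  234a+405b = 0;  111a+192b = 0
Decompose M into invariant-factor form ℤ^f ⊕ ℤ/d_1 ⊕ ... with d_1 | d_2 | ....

rank_ℚ(R)=2; free=2−2=0
SNF(R) diag = [3, 9] → torsion [3, 9]

Answer: M ≅ ℤ/3 ⊕ ℤ/9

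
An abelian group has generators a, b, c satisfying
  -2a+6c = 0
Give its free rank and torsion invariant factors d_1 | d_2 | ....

rank_ℚ(R)=1; free=3−1=2
SNF(R) diag = [2] → torsion [2]

Answer: M ≅ ℤ^2 ⊕ ℤ/2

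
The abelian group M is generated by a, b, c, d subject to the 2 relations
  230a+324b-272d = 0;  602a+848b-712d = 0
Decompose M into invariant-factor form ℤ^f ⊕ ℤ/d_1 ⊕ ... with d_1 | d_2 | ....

rank_ℚ(R)=2; free=4−2=2
SNF(R) diag = [2, 4] → torsion [2, 4]

Answer: M ≅ ℤ^2 ⊕ ℤ/2 ⊕ ℤ/4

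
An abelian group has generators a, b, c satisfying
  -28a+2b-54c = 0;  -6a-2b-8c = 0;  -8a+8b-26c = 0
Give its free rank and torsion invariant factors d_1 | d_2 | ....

Answer: M ≅ ℤ/2 ⊕ ℤ/2 ⊕ ℤ/6

Derivation:
rank_ℚ(R)=3; free=3−3=0
SNF(R) diag = [2, 2, 6] → torsion [2, 2, 6]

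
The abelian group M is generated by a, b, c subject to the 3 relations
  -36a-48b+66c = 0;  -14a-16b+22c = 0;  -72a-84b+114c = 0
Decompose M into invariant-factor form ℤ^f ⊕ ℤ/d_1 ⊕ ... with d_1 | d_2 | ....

rank_ℚ(R)=3; free=3−3=0
SNF(R) diag = [2, 6, 12] → torsion [2, 6, 12]

Answer: M ≅ ℤ/2 ⊕ ℤ/6 ⊕ ℤ/12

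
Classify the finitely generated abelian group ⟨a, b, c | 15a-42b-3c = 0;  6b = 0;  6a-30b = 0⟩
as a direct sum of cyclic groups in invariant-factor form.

rank_ℚ(R)=3; free=3−3=0
SNF(R) diag = [3, 6, 6] → torsion [3, 6, 6]

Answer: M ≅ ℤ/3 ⊕ ℤ/6 ⊕ ℤ/6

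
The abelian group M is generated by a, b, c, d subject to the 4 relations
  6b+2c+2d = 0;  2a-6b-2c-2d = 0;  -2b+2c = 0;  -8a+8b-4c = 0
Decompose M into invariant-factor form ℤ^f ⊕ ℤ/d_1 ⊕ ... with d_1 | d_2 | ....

Answer: M ≅ ℤ/2 ⊕ ℤ/2 ⊕ ℤ/2 ⊕ ℤ/4

Derivation:
rank_ℚ(R)=4; free=4−4=0
SNF(R) diag = [2, 2, 2, 4] → torsion [2, 2, 2, 4]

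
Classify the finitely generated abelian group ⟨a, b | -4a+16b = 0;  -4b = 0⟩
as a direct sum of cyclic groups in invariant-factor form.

Answer: M ≅ ℤ/4 ⊕ ℤ/4

Derivation:
rank_ℚ(R)=2; free=2−2=0
SNF(R) diag = [4, 4] → torsion [4, 4]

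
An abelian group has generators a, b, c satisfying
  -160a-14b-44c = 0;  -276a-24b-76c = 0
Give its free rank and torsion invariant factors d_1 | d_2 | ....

rank_ℚ(R)=2; free=3−2=1
SNF(R) diag = [2, 4] → torsion [2, 4]

Answer: M ≅ ℤ^1 ⊕ ℤ/2 ⊕ ℤ/4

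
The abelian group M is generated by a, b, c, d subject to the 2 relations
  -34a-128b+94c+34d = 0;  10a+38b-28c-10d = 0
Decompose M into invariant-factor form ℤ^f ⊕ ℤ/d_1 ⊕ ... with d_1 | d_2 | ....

Answer: M ≅ ℤ^2 ⊕ ℤ/2 ⊕ ℤ/6

Derivation:
rank_ℚ(R)=2; free=4−2=2
SNF(R) diag = [2, 6] → torsion [2, 6]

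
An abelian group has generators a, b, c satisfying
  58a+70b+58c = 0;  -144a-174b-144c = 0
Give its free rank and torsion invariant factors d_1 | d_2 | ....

rank_ℚ(R)=2; free=3−2=1
SNF(R) diag = [2, 6] → torsion [2, 6]

Answer: M ≅ ℤ^1 ⊕ ℤ/2 ⊕ ℤ/6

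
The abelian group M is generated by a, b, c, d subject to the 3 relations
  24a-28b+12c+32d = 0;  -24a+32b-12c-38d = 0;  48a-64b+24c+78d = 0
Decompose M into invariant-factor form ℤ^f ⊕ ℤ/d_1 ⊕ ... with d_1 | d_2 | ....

rank_ℚ(R)=3; free=4−3=1
SNF(R) diag = [2, 4, 12] → torsion [2, 4, 12]

Answer: M ≅ ℤ^1 ⊕ ℤ/2 ⊕ ℤ/4 ⊕ ℤ/12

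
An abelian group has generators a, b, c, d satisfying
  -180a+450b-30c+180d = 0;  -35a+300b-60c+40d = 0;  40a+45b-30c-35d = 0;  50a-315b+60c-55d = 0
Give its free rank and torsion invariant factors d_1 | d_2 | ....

Answer: M ≅ ℤ/5 ⊕ ℤ/15 ⊕ ℤ/30 ⊕ ℤ/90

Derivation:
rank_ℚ(R)=4; free=4−4=0
SNF(R) diag = [5, 15, 30, 90] → torsion [5, 15, 30, 90]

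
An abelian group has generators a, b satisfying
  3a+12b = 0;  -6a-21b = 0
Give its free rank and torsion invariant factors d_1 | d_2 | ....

rank_ℚ(R)=2; free=2−2=0
SNF(R) diag = [3, 3] → torsion [3, 3]

Answer: M ≅ ℤ/3 ⊕ ℤ/3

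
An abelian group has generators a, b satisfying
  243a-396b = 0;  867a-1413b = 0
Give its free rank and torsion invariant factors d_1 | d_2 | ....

Answer: M ≅ ℤ/3 ⊕ ℤ/9

Derivation:
rank_ℚ(R)=2; free=2−2=0
SNF(R) diag = [3, 9] → torsion [3, 9]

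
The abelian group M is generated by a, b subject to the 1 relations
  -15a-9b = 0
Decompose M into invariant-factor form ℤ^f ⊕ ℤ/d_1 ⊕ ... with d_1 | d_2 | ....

rank_ℚ(R)=1; free=2−1=1
SNF(R) diag = [3] → torsion [3]

Answer: M ≅ ℤ^1 ⊕ ℤ/3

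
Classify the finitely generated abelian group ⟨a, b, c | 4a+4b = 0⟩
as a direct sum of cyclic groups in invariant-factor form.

Answer: M ≅ ℤ^2 ⊕ ℤ/4

Derivation:
rank_ℚ(R)=1; free=3−1=2
SNF(R) diag = [4] → torsion [4]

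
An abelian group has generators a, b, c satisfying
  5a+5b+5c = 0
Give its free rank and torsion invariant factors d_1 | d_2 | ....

Answer: M ≅ ℤ^2 ⊕ ℤ/5

Derivation:
rank_ℚ(R)=1; free=3−1=2
SNF(R) diag = [5] → torsion [5]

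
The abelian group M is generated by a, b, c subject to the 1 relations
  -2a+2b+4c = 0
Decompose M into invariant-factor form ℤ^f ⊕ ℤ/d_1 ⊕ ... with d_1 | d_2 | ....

rank_ℚ(R)=1; free=3−1=2
SNF(R) diag = [2] → torsion [2]

Answer: M ≅ ℤ^2 ⊕ ℤ/2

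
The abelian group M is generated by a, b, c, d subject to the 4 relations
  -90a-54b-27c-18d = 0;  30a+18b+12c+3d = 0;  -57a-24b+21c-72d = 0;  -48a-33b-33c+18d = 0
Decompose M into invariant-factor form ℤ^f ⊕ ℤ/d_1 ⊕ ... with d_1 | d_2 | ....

Answer: M ≅ ℤ/3 ⊕ ℤ/3 ⊕ ℤ/9 ⊕ ℤ/9

Derivation:
rank_ℚ(R)=4; free=4−4=0
SNF(R) diag = [3, 3, 9, 9] → torsion [3, 3, 9, 9]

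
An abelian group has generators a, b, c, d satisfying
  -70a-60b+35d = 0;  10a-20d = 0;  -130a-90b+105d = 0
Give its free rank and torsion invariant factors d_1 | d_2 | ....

rank_ℚ(R)=3; free=4−3=1
SNF(R) diag = [5, 10, 30] → torsion [5, 10, 30]

Answer: M ≅ ℤ^1 ⊕ ℤ/5 ⊕ ℤ/10 ⊕ ℤ/30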